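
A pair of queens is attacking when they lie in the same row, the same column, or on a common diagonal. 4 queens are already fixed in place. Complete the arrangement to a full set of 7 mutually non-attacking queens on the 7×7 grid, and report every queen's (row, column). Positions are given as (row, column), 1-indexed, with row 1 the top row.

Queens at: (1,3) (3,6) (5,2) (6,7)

Row 2: attacked by (1,3)→{2,3,4}; (3,6)→{5,6,7}; (5,2)→{2,5}; (6,7)→{3,7}. Safe: 1. Place at column 1.
Row 4: attacked by (1,3)→{3,6}; (2,1)→{1,3}; (3,6)→{5,6,7}; (5,2)→{1,2,3}; (6,7)→{5,7}. Safe: 4. Place at column 4.
Row 7: attacked by (1,3)→{3}; (2,1)→{1,6}; (3,6)→{2,6}; (4,4)→{1,4,7}; (5,2)→{2,4}; (6,7)→{6,7}. Safe: 5. Place at column 5.
Columns [3, 1, 6, 4, 2, 7, 5], r−c [-2, 1, -3, 0, 3, -1, 2], r+c [4, 3, 9, 8, 7, 13, 12] are all distinct, so no two queens attack.

(1,3) (2,1) (3,6) (4,4) (5,2) (6,7) (7,5)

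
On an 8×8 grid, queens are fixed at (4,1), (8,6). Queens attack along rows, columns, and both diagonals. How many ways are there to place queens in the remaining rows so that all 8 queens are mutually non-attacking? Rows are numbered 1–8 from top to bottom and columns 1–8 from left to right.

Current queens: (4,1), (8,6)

4

Branch on row 1: col 2 → 0; col 3 → 1; col 5 → 1; col 7 → 1; col 8 → 1.
Sum: 0 + 1 + 1 + 1 + 1 = 4.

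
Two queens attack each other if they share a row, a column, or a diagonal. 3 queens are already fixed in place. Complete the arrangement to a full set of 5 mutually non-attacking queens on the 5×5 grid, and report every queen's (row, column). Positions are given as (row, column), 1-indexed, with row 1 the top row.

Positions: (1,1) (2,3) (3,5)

(1,1) (2,3) (3,5) (4,2) (5,4)

Row 4: attacked by (1,1)→{1,4}; (2,3)→{1,3,5}; (3,5)→{4,5}. Safe: 2. Place at column 2.
Row 5: attacked by (1,1)→{1,5}; (2,3)→{3}; (3,5)→{3,5}; (4,2)→{1,2,3}. Safe: 4. Place at column 4.
Columns [1, 3, 5, 2, 4], r−c [0, -1, -2, 2, 1], r+c [2, 5, 8, 6, 9] are all distinct, so no two queens attack.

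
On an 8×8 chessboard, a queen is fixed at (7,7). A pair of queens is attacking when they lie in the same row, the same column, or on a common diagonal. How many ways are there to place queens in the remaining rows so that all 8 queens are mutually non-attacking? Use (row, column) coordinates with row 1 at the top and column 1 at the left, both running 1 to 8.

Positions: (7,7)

Branch on row 1: col 2 → 3; col 3 → 5; col 4 → 2; col 5 → 1; col 6 → 3; col 8 → 2.
Sum: 3 + 5 + 2 + 1 + 3 + 2 = 16.

16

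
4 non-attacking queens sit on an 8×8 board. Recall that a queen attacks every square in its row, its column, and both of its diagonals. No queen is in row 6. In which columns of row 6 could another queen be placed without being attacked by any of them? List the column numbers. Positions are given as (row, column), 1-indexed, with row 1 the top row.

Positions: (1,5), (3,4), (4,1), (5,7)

columns 2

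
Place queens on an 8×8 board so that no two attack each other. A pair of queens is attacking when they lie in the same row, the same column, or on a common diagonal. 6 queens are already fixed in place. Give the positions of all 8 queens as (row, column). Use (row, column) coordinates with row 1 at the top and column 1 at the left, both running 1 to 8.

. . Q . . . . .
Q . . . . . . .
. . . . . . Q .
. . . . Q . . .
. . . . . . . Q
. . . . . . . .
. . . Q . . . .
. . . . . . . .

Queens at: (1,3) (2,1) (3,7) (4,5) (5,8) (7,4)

Row 6: attacked by (1,3)→{3,8}; (2,1)→{1,5}; (3,7)→{4,7}; (4,5)→{3,5,7}; (5,8)→{7,8}; (7,4)→{3,4,5}. Safe: 2, 6. Place at column 2.
Row 8: attacked by (1,3)→{3}; (2,1)→{1,7}; (3,7)→{2,7}; (4,5)→{1,5}; (5,8)→{5,8}; (6,2)→{2,4}; (7,4)→{3,4,5}. Safe: 6. Place at column 6.
Columns [3, 1, 7, 5, 8, 2, 4, 6], r−c [-2, 1, -4, -1, -3, 4, 3, 2], r+c [4, 3, 10, 9, 13, 8, 11, 14] are all distinct, so no two queens attack.

(1,3) (2,1) (3,7) (4,5) (5,8) (6,2) (7,4) (8,6)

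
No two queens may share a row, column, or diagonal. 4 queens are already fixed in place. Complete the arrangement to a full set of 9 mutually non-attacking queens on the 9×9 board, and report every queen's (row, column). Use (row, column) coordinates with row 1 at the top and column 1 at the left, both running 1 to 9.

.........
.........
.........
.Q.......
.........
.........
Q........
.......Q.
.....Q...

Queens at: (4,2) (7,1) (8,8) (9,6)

Row 1: attacked by (4,2)→{2,5}; (7,1)→{1,7}; (8,8)→{1,8}; (9,6)→{6}. Safe: 3, 4, 9. Place at column 3.
Row 2: attacked by (1,3)→{2,3,4}; (4,2)→{2,4}; (7,1)→{1,6}; (8,8)→{2,8}; (9,6)→{6}. Safe: 5, 7, 9. Place at column 7.
Row 3: attacked by (1,3)→{1,3,5}; (2,7)→{6,7,8}; (4,2)→{1,2,3}; (7,1)→{1,5}; (8,8)→{3,8}; (9,6)→{6}. Safe: 4, 9. Place at column 4.
Row 5: attacked by (1,3)→{3,7}; (2,7)→{4,7}; (3,4)→{2,4,6}; (4,2)→{1,2,3}; (7,1)→{1,3}; (8,8)→{5,8}; (9,6)→{2,6}. Safe: 9. Place at column 9.
Row 6: attacked by (1,3)→{3,8}; (2,7)→{3,7}; (3,4)→{1,4,7}; (4,2)→{2,4}; (5,9)→{8,9}; (7,1)→{1,2}; (8,8)→{6,8}; (9,6)→{3,6,9}. Safe: 5. Place at column 5.
Columns [3, 7, 4, 2, 9, 5, 1, 8, 6], r−c [-2, -5, -1, 2, -4, 1, 6, 0, 3], r+c [4, 9, 7, 6, 14, 11, 8, 16, 15] are all distinct, so no two queens attack.

(1,3) (2,7) (3,4) (4,2) (5,9) (6,5) (7,1) (8,8) (9,6)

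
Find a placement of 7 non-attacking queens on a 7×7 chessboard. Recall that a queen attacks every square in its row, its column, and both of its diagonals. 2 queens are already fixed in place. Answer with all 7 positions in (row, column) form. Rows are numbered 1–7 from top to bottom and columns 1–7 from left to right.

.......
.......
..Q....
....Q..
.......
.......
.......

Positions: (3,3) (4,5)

(1,6) (2,1) (3,3) (4,5) (5,7) (6,2) (7,4)

Row 1: attacked by (3,3)→{1,3,5}; (4,5)→{2,5}. Safe: 4, 6, 7. Place at column 6.
Row 2: attacked by (1,6)→{5,6,7}; (3,3)→{2,3,4}; (4,5)→{3,5,7}. Safe: 1. Place at column 1.
Row 5: attacked by (1,6)→{2,6}; (2,1)→{1,4}; (3,3)→{1,3,5}; (4,5)→{4,5,6}. Safe: 7. Place at column 7.
Row 6: attacked by (1,6)→{1,6}; (2,1)→{1,5}; (3,3)→{3,6}; (4,5)→{3,5,7}; (5,7)→{6,7}. Safe: 2, 4. Place at column 2.
Row 7: attacked by (1,6)→{6}; (2,1)→{1,6}; (3,3)→{3,7}; (4,5)→{2,5}; (5,7)→{5,7}; (6,2)→{1,2,3}. Safe: 4. Place at column 4.
Columns [6, 1, 3, 5, 7, 2, 4], r−c [-5, 1, 0, -1, -2, 4, 3], r+c [7, 3, 6, 9, 12, 8, 11] are all distinct, so no two queens attack.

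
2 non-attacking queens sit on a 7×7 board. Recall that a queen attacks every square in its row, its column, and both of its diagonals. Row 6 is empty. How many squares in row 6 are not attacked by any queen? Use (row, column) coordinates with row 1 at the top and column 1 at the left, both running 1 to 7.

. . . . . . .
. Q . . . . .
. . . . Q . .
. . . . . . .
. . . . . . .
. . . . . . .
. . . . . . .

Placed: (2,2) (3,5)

4

(2,2) attacks row 6 at column 2 and diagonals 6.
(3,5) attacks row 6 at column 5 and diagonals 2.
Attacked columns: {2, 5, 6}. Safe: {1, 3, 4, 7}.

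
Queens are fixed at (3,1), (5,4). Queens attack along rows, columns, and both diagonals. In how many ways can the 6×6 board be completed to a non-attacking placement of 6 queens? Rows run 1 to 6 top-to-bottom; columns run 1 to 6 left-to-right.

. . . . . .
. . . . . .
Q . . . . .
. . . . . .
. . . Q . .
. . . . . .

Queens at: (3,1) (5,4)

Branch on row 1: col 2 → 0; col 5 → 1; col 6 → 0.
Sum: 0 + 1 + 0 = 1.

1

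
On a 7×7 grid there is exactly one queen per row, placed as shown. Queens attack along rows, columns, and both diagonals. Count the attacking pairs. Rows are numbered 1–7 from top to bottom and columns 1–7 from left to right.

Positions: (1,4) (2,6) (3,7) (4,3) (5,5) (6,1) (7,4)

Same column: (1,4)–(7,4) (column 4).
Same diagonal: (2,6)–(3,7) (|2−3| = |6−7| = 1); (3,7)–(5,5) (|3−5| = |7−5| = 2); (4,3)–(6,1) (|4−6| = |3−1| = 2).
Total attacking pairs: 4.

4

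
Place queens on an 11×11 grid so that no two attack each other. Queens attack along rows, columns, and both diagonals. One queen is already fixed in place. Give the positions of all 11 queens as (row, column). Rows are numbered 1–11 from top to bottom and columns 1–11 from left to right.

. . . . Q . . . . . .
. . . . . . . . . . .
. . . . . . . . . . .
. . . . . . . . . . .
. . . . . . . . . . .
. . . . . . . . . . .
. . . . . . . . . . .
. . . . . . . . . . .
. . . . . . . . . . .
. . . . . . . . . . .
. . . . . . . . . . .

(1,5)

(1,5) (2,8) (3,11) (4,3) (5,7) (6,9) (7,4) (8,1) (9,10) (10,6) (11,2)

Row 2: attacked by (1,5)→{4,5,6}. Safe: 1, 2, 3, 7, 8, 9, 10, 11. Place at column 8.
Row 3: attacked by (1,5)→{3,5,7}; (2,8)→{7,8,9}. Safe: 1, 2, 4, 6, 10, 11. Place at column 11.
Row 4: attacked by (1,5)→{2,5,8}; (2,8)→{6,8,10}; (3,11)→{10,11}. Safe: 1, 3, 4, 7, 9. Place at column 3.
Row 5: attacked by (1,5)→{1,5,9}; (2,8)→{5,8,11}; (3,11)→{9,11}; (4,3)→{2,3,4}. Safe: 6, 7, 10. Place at column 7.
Row 6: attacked by (1,5)→{5,10}; (2,8)→{4,8}; (3,11)→{8,11}; (4,3)→{1,3,5}; (5,7)→{6,7,8}. Safe: 2, 9. Place at column 9.
Row 7: attacked by (1,5)→{5,11}; (2,8)→{3,8}; (3,11)→{7,11}; (4,3)→{3,6}; (5,7)→{5,7,9}; (6,9)→{8,9,10}. Safe: 1, 2, 4. Place at column 4.
Row 8: attacked by (1,5)→{5}; (2,8)→{2,8}; (3,11)→{6,11}; (4,3)→{3,7}; (5,7)→{4,7,10}; (6,9)→{7,9,11}; (7,4)→{3,4,5}. Safe: 1. Place at column 1.
Row 9: attacked by (1,5)→{5}; (2,8)→{1,8}; (3,11)→{5,11}; (4,3)→{3,8}; (5,7)→{3,7,11}; (6,9)→{6,9}; (7,4)→{2,4,6}; (8,1)→{1,2}. Safe: 10. Place at column 10.
Row 10: attacked by (1,5)→{5}; (2,8)→{8}; (3,11)→{4,11}; (4,3)→{3,9}; (5,7)→{2,7}; (6,9)→{5,9}; (7,4)→{1,4,7}; (8,1)→{1,3}; (9,10)→{9,10,11}. Safe: 6. Place at column 6.
Row 11: attacked by (1,5)→{5}; (2,8)→{8}; (3,11)→{3,11}; (4,3)→{3,10}; (5,7)→{1,7}; (6,9)→{4,9}; (7,4)→{4,8}; (8,1)→{1,4}; (9,10)→{8,10}; (10,6)→{5,6,7}. Safe: 2. Place at column 2.
Columns [5, 8, 11, 3, 7, 9, 4, 1, 10, 6, 2], r−c [-4, -6, -8, 1, -2, -3, 3, 7, -1, 4, 9], r+c [6, 10, 14, 7, 12, 15, 11, 9, 19, 16, 13] are all distinct, so no two queens attack.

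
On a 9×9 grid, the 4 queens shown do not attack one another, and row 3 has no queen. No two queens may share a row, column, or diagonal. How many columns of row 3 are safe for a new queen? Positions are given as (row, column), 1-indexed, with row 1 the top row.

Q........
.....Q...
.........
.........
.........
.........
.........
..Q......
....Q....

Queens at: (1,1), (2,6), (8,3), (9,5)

3

(1,1) attacks row 3 at column 1 and diagonals 3.
(2,6) attacks row 3 at column 6 and diagonals 5, 7.
(8,3) attacks row 3 at column 3 and diagonals 8.
(9,5) attacks row 3 at column 5.
Attacked columns: {1, 3, 5, 6, 7, 8}. Safe: {2, 4, 9}.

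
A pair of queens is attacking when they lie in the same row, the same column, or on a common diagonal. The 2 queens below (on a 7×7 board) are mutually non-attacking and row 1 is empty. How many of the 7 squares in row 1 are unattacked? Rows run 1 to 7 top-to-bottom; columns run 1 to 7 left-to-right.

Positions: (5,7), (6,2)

(5,7) attacks row 1 at column 7 and diagonals 3.
(6,2) attacks row 1 at column 2 and diagonals 7.
Attacked columns: {2, 3, 7}. Safe: {1, 4, 5, 6}.

4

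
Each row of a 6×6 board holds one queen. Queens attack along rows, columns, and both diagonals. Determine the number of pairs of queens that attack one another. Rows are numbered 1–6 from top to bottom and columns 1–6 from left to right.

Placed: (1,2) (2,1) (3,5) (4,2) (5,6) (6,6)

4

Same column: (1,2)–(4,2) (column 2); (5,6)–(6,6) (column 6).
Same diagonal: (1,2)–(2,1) (|1−2| = |2−1| = 1); (1,2)–(5,6) (|1−5| = |2−6| = 4).
Total attacking pairs: 4.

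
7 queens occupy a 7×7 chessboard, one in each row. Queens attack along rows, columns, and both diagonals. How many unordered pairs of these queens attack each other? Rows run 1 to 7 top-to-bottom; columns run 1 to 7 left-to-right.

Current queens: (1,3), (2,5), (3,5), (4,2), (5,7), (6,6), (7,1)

Same column: (2,5)–(3,5) (column 5).
Same diagonal: (1,3)–(3,5) (|1−3| = |3−5| = 2); (1,3)–(5,7) (|1−5| = |3−7| = 4); (3,5)–(5,7) (|3−5| = |5−7| = 2); (3,5)–(7,1) (|3−7| = |5−1| = 4); (5,7)–(6,6) (|5−6| = |7−6| = 1).
Total attacking pairs: 6.

6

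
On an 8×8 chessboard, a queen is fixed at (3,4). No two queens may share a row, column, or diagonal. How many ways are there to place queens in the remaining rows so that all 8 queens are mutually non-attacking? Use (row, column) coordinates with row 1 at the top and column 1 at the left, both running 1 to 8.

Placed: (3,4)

Branch on row 1: col 1 → 1; col 3 → 3; col 5 → 6; col 7 → 1; col 8 → 1.
Sum: 1 + 3 + 6 + 1 + 1 = 12.

12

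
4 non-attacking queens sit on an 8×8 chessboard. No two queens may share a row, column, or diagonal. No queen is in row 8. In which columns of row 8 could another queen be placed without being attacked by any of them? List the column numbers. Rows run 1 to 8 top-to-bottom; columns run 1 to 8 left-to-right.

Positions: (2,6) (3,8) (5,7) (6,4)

columns 1, 5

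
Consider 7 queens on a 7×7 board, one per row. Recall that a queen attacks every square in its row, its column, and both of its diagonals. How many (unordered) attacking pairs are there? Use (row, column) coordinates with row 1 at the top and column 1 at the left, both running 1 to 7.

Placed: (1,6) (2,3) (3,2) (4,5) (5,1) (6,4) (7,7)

Same diagonal: (2,3)–(3,2) (|2−3| = |3−2| = 1); (2,3)–(4,5) (|2−4| = |3−5| = 2).
Total attacking pairs: 2.

2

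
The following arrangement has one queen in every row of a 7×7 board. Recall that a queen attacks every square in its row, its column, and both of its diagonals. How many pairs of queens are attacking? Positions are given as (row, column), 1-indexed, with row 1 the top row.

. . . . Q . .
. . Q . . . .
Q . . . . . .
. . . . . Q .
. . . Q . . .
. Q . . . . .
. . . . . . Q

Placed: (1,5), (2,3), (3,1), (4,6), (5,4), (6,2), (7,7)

0

All columns are distinct and no two queens satisfy |Δrow| = |Δcol|, so no pair attacks.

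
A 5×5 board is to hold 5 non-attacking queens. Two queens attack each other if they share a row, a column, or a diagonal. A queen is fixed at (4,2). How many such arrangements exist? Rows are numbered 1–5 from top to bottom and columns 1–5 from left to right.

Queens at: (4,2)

2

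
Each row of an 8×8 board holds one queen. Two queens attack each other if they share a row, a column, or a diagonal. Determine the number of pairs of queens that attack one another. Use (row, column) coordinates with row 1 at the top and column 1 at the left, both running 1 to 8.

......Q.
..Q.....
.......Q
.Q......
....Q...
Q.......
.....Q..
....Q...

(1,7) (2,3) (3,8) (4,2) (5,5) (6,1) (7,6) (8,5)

Same column: (5,5)–(8,5) (column 5).
Same diagonal: (7,6)–(8,5) (|7−8| = |6−5| = 1).
Total attacking pairs: 2.

2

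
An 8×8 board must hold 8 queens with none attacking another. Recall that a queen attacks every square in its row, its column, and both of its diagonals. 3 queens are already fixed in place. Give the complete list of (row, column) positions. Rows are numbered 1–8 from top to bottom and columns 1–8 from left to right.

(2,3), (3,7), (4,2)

Row 1: attacked by (2,3)→{2,3,4}; (3,7)→{5,7}; (4,2)→{2,5}. Safe: 1, 6, 8. Place at column 6.
Row 5: attacked by (1,6)→{2,6}; (2,3)→{3,6}; (3,7)→{5,7}; (4,2)→{1,2,3}. Safe: 4, 8. Place at column 8.
Row 6: attacked by (1,6)→{1,6}; (2,3)→{3,7}; (3,7)→{4,7}; (4,2)→{2,4}; (5,8)→{7,8}. Safe: 5. Place at column 5.
Row 7: attacked by (1,6)→{6}; (2,3)→{3,8}; (3,7)→{3,7}; (4,2)→{2,5}; (5,8)→{6,8}; (6,5)→{4,5,6}. Safe: 1. Place at column 1.
Row 8: attacked by (1,6)→{6}; (2,3)→{3}; (3,7)→{2,7}; (4,2)→{2,6}; (5,8)→{5,8}; (6,5)→{3,5,7}; (7,1)→{1,2}. Safe: 4. Place at column 4.
Columns [6, 3, 7, 2, 8, 5, 1, 4], r−c [-5, -1, -4, 2, -3, 1, 6, 4], r+c [7, 5, 10, 6, 13, 11, 8, 12] are all distinct, so no two queens attack.

(1,6) (2,3) (3,7) (4,2) (5,8) (6,5) (7,1) (8,4)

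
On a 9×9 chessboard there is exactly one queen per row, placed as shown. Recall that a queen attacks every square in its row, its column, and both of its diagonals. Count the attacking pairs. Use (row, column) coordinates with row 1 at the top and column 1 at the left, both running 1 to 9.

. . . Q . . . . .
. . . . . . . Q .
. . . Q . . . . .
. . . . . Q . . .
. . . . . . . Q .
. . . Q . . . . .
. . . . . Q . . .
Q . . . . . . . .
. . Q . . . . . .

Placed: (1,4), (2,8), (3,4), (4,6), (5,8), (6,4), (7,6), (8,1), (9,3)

10

Same column: (1,4)–(3,4) (column 4); (1,4)–(6,4) (column 4); (2,8)–(5,8) (column 8); (3,4)–(6,4) (column 4); (4,6)–(7,6) (column 6).
Same diagonal: (1,4)–(5,8) (|1−5| = |4−8| = 4); (2,8)–(4,6) (|2−4| = |8−6| = 2); (2,8)–(6,4) (|2−6| = |8−4| = 4); (4,6)–(6,4) (|4−6| = |6−4| = 2); (5,8)–(7,6) (|5−7| = |8−6| = 2).
Total attacking pairs: 10.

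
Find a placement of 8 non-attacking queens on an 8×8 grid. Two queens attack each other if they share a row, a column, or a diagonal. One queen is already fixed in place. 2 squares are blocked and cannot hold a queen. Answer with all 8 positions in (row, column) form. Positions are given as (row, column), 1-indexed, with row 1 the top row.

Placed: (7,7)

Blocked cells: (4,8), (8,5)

(1,8) (2,3) (3,1) (4,6) (5,2) (6,5) (7,7) (8,4)

Row 1: attacked by (7,7)→{1,7}. Safe: 2, 3, 4, 5, 6, 8. Place at column 8.
Row 2: attacked by (1,8)→{7,8}; (7,7)→{2,7}. Safe: 1, 3, 4, 5, 6. Place at column 3.
Row 3: attacked by (1,8)→{6,8}; (2,3)→{2,3,4}; (7,7)→{3,7}. Safe: 1, 5. Place at column 1.
Row 4: attacked by (1,8)→{5,8}; (2,3)→{1,3,5}; (3,1)→{1,2}; (7,7)→{4,7}. Blocked: 8. Safe: 6. Place at column 6.
Row 5: attacked by (1,8)→{4,8}; (2,3)→{3,6}; (3,1)→{1,3}; (4,6)→{5,6,7}; (7,7)→{5,7}. Safe: 2. Place at column 2.
Row 6: attacked by (1,8)→{3,8}; (2,3)→{3,7}; (3,1)→{1,4}; (4,6)→{4,6,8}; (5,2)→{1,2,3}; (7,7)→{6,7,8}. Safe: 5. Place at column 5.
Row 8: attacked by (1,8)→{1,8}; (2,3)→{3}; (3,1)→{1,6}; (4,6)→{2,6}; (5,2)→{2,5}; (6,5)→{3,5,7}; (7,7)→{6,7,8}. Blocked: 5. Safe: 4. Place at column 4.
Columns [8, 3, 1, 6, 2, 5, 7, 4], r−c [-7, -1, 2, -2, 3, 1, 0, 4], r+c [9, 5, 4, 10, 7, 11, 14, 12] are all distinct, so no two queens attack.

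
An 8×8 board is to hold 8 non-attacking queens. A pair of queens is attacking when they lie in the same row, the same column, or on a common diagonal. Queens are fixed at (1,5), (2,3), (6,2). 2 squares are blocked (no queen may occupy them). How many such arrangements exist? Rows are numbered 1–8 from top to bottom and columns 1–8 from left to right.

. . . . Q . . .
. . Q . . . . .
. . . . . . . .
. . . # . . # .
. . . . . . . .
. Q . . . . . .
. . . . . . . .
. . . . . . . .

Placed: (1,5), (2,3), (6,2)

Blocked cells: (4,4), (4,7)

Branch on row 3: col 1 → 1; col 6 → 0; col 8 → 0.
Sum: 1 + 0 + 0 = 1.

1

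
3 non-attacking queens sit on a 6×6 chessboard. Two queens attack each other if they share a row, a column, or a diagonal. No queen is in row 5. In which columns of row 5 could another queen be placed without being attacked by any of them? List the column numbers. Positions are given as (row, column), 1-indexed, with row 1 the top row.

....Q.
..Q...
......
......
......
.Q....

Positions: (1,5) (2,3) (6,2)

(1,5) attacks row 5 at column 5 and diagonals 1.
(2,3) attacks row 5 at column 3 and diagonals 6.
(6,2) attacks row 5 at column 2 and diagonals 1, 3.
Attacked columns: {1, 2, 3, 5, 6}. Safe: {4}.

columns 4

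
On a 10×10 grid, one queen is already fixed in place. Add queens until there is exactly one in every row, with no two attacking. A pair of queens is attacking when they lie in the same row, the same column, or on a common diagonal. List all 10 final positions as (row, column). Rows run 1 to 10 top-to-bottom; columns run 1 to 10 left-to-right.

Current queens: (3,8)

Row 1: attacked by (3,8)→{6,8,10}. Safe: 1, 2, 3, 4, 5, 7, 9. Place at column 4.
Row 2: attacked by (1,4)→{3,4,5}; (3,8)→{7,8,9}. Safe: 1, 2, 6, 10. Place at column 6.
Row 4: attacked by (1,4)→{1,4,7}; (2,6)→{4,6,8}; (3,8)→{7,8,9}. Safe: 2, 3, 5, 10. Place at column 10.
Row 5: attacked by (1,4)→{4,8}; (2,6)→{3,6,9}; (3,8)→{6,8,10}; (4,10)→{9,10}. Safe: 1, 2, 5, 7. Place at column 2.
Row 6: attacked by (1,4)→{4,9}; (2,6)→{2,6,10}; (3,8)→{5,8}; (4,10)→{8,10}; (5,2)→{1,2,3}. Safe: 7. Place at column 7.
Row 7: attacked by (1,4)→{4,10}; (2,6)→{1,6}; (3,8)→{4,8}; (4,10)→{7,10}; (5,2)→{2,4}; (6,7)→{6,7,8}. Safe: 3, 5, 9. Place at column 9.
Row 8: attacked by (1,4)→{4}; (2,6)→{6}; (3,8)→{3,8}; (4,10)→{6,10}; (5,2)→{2,5}; (6,7)→{5,7,9}; (7,9)→{8,9,10}. Safe: 1. Place at column 1.
Row 9: attacked by (1,4)→{4}; (2,6)→{6}; (3,8)→{2,8}; (4,10)→{5,10}; (5,2)→{2,6}; (6,7)→{4,7,10}; (7,9)→{7,9}; (8,1)→{1,2}. Safe: 3. Place at column 3.
Row 10: attacked by (1,4)→{4}; (2,6)→{6}; (3,8)→{1,8}; (4,10)→{4,10}; (5,2)→{2,7}; (6,7)→{3,7}; (7,9)→{6,9}; (8,1)→{1,3}; (9,3)→{2,3,4}. Safe: 5. Place at column 5.
Columns [4, 6, 8, 10, 2, 7, 9, 1, 3, 5], r−c [-3, -4, -5, -6, 3, -1, -2, 7, 6, 5], r+c [5, 8, 11, 14, 7, 13, 16, 9, 12, 15] are all distinct, so no two queens attack.

(1,4) (2,6) (3,8) (4,10) (5,2) (6,7) (7,9) (8,1) (9,3) (10,5)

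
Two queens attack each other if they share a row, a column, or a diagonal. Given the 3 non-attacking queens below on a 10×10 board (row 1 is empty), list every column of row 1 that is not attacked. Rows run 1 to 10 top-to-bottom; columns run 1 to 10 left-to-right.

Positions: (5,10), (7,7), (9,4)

columns 2, 3, 5, 8, 9

(5,10) attacks row 1 at column 10 and diagonals 6.
(7,7) attacks row 1 at column 7 and diagonals 1.
(9,4) attacks row 1 at column 4.
Attacked columns: {1, 4, 6, 7, 10}. Safe: {2, 3, 5, 8, 9}.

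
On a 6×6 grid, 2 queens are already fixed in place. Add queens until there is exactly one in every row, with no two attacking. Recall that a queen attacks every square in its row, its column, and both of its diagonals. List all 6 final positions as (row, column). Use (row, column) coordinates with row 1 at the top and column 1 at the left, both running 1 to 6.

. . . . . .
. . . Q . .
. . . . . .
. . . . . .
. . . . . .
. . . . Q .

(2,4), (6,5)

(1,2) (2,4) (3,6) (4,1) (5,3) (6,5)

Row 1: attacked by (2,4)→{3,4,5}; (6,5)→{5}. Safe: 1, 2, 6. Place at column 2.
Row 3: attacked by (1,2)→{2,4}; (2,4)→{3,4,5}; (6,5)→{2,5}. Safe: 1, 6. Place at column 6.
Row 4: attacked by (1,2)→{2,5}; (2,4)→{2,4,6}; (3,6)→{5,6}; (6,5)→{3,5}. Safe: 1. Place at column 1.
Row 5: attacked by (1,2)→{2,6}; (2,4)→{1,4}; (3,6)→{4,6}; (4,1)→{1,2}; (6,5)→{4,5,6}. Safe: 3. Place at column 3.
Columns [2, 4, 6, 1, 3, 5], r−c [-1, -2, -3, 3, 2, 1], r+c [3, 6, 9, 5, 8, 11] are all distinct, so no two queens attack.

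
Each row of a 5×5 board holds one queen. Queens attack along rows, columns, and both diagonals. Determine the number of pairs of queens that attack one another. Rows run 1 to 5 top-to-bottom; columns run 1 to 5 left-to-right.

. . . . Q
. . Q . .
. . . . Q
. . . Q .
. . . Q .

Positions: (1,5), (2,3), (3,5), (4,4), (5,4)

Same column: (1,5)–(3,5) (column 5); (4,4)–(5,4) (column 4).
Same diagonal: (3,5)–(4,4) (|3−4| = |5−4| = 1).
Total attacking pairs: 3.

3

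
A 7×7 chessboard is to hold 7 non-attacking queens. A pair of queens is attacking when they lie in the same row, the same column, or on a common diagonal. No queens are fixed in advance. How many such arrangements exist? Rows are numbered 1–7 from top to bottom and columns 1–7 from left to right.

40

Branch on row 1: col 1 → 4; col 2 → 7; col 3 → 6; col 4 → 6; col 5 → 6; col 6 → 7; col 7 → 4.
Sum: 4 + 7 + 6 + 6 + 6 + 7 + 4 = 40.
(This is the classic 7-queens count.)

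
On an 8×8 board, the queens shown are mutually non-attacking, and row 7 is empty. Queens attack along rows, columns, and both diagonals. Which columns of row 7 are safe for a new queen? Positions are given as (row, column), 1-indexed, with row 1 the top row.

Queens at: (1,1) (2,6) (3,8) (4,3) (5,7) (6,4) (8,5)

columns 2

(1,1) attacks row 7 at column 1 and diagonals 7.
(2,6) attacks row 7 at column 6 and diagonals 1.
(3,8) attacks row 7 at column 8 and diagonals 4.
(4,3) attacks row 7 at column 3 and diagonals 6.
(5,7) attacks row 7 at column 7 and diagonals 5.
(6,4) attacks row 7 at column 4 and diagonals 3, 5.
(8,5) attacks row 7 at column 5 and diagonals 4, 6.
Attacked columns: {1, 3, 4, 5, 6, 7, 8}. Safe: {2}.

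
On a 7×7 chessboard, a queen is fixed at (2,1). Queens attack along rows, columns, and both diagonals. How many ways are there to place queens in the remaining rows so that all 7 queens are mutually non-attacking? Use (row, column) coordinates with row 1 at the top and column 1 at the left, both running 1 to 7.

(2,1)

Branch on row 1: col 3 → 2; col 4 → 2; col 5 → 2; col 6 → 1; col 7 → 0.
Sum: 2 + 2 + 2 + 1 + 0 = 7.

7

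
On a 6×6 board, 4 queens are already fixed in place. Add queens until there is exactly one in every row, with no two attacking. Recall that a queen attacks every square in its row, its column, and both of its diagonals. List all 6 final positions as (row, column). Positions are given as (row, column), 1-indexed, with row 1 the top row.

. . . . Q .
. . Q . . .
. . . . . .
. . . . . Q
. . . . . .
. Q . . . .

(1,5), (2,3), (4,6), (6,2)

(1,5) (2,3) (3,1) (4,6) (5,4) (6,2)

Row 3: attacked by (1,5)→{3,5}; (2,3)→{2,3,4}; (4,6)→{5,6}; (6,2)→{2,5}. Safe: 1. Place at column 1.
Row 5: attacked by (1,5)→{1,5}; (2,3)→{3,6}; (3,1)→{1,3}; (4,6)→{5,6}; (6,2)→{1,2,3}. Safe: 4. Place at column 4.
Columns [5, 3, 1, 6, 4, 2], r−c [-4, -1, 2, -2, 1, 4], r+c [6, 5, 4, 10, 9, 8] are all distinct, so no two queens attack.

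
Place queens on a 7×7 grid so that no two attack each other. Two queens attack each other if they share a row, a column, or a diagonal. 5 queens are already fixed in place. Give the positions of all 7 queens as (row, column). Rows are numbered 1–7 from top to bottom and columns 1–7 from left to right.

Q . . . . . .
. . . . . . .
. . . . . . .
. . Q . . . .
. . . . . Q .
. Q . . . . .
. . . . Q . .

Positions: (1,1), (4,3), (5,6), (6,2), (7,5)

Row 2: attacked by (1,1)→{1,2}; (4,3)→{1,3,5}; (5,6)→{3,6}; (6,2)→{2,6}; (7,5)→{5}. Safe: 4, 7. Place at column 4.
Row 3: attacked by (1,1)→{1,3}; (2,4)→{3,4,5}; (4,3)→{2,3,4}; (5,6)→{4,6}; (6,2)→{2,5}; (7,5)→{1,5}. Safe: 7. Place at column 7.
Columns [1, 4, 7, 3, 6, 2, 5], r−c [0, -2, -4, 1, -1, 4, 2], r+c [2, 6, 10, 7, 11, 8, 12] are all distinct, so no two queens attack.

(1,1) (2,4) (3,7) (4,3) (5,6) (6,2) (7,5)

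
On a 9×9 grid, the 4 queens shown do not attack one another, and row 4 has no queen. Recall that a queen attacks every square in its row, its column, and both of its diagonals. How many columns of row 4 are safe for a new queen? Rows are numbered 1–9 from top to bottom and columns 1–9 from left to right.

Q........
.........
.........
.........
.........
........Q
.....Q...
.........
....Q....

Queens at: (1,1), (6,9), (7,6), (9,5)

2

(1,1) attacks row 4 at column 1 and diagonals 4.
(6,9) attacks row 4 at column 9 and diagonals 7.
(7,6) attacks row 4 at column 6 and diagonals 3, 9.
(9,5) attacks row 4 at column 5.
Attacked columns: {1, 3, 4, 5, 6, 7, 9}. Safe: {2, 8}.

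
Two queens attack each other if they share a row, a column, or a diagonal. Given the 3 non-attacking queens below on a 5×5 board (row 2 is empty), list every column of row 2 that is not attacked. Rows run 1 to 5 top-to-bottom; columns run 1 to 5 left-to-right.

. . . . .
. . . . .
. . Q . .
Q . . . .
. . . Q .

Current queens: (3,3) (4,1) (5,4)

columns 5

(3,3) attacks row 2 at column 3 and diagonals 2, 4.
(4,1) attacks row 2 at column 1 and diagonals 3.
(5,4) attacks row 2 at column 4 and diagonals 1.
Attacked columns: {1, 2, 3, 4}. Safe: {5}.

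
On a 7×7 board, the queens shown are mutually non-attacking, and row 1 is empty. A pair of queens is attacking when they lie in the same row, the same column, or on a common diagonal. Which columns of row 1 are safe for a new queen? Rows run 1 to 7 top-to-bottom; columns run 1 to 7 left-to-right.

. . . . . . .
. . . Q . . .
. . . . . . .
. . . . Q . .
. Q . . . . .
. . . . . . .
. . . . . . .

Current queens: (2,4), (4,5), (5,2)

(2,4) attacks row 1 at column 4 and diagonals 3, 5.
(4,5) attacks row 1 at column 5 and diagonals 2.
(5,2) attacks row 1 at column 2 and diagonals 6.
Attacked columns: {2, 3, 4, 5, 6}. Safe: {1, 7}.

columns 1, 7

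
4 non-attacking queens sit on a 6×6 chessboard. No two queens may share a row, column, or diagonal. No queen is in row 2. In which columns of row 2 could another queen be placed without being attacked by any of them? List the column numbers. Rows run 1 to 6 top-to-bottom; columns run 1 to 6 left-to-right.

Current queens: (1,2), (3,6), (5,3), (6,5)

(1,2) attacks row 2 at column 2 and diagonals 1, 3.
(3,6) attacks row 2 at column 6 and diagonals 5.
(5,3) attacks row 2 at column 3 and diagonals 6.
(6,5) attacks row 2 at column 5 and diagonals 1.
Attacked columns: {1, 2, 3, 5, 6}. Safe: {4}.

columns 4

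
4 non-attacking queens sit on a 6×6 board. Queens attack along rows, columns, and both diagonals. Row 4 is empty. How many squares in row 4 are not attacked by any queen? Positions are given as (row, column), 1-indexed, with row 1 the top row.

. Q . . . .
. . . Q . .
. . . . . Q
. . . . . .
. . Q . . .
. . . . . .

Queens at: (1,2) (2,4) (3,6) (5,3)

(1,2) attacks row 4 at column 2 and diagonals 5.
(2,4) attacks row 4 at column 4 and diagonals 2, 6.
(3,6) attacks row 4 at column 6 and diagonals 5.
(5,3) attacks row 4 at column 3 and diagonals 2, 4.
Attacked columns: {2, 3, 4, 5, 6}. Safe: {1}.

1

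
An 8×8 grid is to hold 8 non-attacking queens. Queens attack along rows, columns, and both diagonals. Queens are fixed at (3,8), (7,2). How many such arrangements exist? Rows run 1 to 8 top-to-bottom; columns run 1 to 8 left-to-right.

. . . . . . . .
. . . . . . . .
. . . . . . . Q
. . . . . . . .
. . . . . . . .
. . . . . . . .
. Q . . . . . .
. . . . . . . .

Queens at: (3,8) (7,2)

Branch on row 1: col 1 → 2; col 3 → 2; col 4 → 0; col 5 → 1; col 7 → 0.
Sum: 2 + 2 + 0 + 1 + 0 = 5.

5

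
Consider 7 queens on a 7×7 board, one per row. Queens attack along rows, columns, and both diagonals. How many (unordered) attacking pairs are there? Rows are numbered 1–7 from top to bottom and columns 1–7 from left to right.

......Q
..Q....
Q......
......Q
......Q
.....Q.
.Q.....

4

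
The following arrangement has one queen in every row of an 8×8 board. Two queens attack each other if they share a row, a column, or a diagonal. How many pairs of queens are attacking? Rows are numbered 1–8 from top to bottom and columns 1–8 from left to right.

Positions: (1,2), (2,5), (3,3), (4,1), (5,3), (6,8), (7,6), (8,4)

Same column: (3,3)–(5,3) (column 3).
Total attacking pairs: 1.

1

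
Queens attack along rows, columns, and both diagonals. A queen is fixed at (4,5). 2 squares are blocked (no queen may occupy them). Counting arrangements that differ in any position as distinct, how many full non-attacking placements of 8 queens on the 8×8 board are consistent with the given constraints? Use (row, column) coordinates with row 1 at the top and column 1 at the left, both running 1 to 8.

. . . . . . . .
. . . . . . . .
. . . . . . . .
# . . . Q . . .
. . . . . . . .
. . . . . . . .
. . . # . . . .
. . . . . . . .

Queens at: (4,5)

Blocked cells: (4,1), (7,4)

7

Branch on row 1: col 1 → 0; col 3 → 1; col 4 → 4; col 6 → 1; col 7 → 1.
Sum: 0 + 1 + 4 + 1 + 1 = 7.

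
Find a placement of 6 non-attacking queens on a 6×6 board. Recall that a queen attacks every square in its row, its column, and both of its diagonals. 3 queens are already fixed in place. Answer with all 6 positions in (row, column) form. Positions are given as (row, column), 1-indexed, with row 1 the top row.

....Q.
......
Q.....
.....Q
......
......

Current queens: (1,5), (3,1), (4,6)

Row 2: attacked by (1,5)→{4,5,6}; (3,1)→{1,2}; (4,6)→{4,6}. Safe: 3. Place at column 3.
Row 5: attacked by (1,5)→{1,5}; (2,3)→{3,6}; (3,1)→{1,3}; (4,6)→{5,6}. Safe: 2, 4. Place at column 4.
Row 6: attacked by (1,5)→{5}; (2,3)→{3}; (3,1)→{1,4}; (4,6)→{4,6}; (5,4)→{3,4,5}. Safe: 2. Place at column 2.
Columns [5, 3, 1, 6, 4, 2], r−c [-4, -1, 2, -2, 1, 4], r+c [6, 5, 4, 10, 9, 8] are all distinct, so no two queens attack.

(1,5) (2,3) (3,1) (4,6) (5,4) (6,2)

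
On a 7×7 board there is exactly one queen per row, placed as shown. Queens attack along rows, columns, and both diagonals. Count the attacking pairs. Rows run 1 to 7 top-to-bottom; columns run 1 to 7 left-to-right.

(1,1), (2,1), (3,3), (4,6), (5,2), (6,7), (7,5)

Same column: (1,1)–(2,1) (column 1).
Same diagonal: (1,1)–(3,3) (|1−3| = |1−3| = 2).
Total attacking pairs: 2.

2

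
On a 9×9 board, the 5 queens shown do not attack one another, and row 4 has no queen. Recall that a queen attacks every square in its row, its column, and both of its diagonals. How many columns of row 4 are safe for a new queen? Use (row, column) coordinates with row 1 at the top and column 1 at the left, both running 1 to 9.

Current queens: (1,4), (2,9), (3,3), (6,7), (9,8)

1

(1,4) attacks row 4 at column 4 and diagonals 1, 7.
(2,9) attacks row 4 at column 9 and diagonals 7.
(3,3) attacks row 4 at column 3 and diagonals 2, 4.
(6,7) attacks row 4 at column 7 and diagonals 5, 9.
(9,8) attacks row 4 at column 8 and diagonals 3.
Attacked columns: {1, 2, 3, 4, 5, 7, 8, 9}. Safe: {6}.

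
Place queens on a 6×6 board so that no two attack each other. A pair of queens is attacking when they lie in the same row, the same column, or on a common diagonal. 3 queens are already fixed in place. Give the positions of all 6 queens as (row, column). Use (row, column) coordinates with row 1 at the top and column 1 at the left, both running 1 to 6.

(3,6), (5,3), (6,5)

(1,2) (2,4) (3,6) (4,1) (5,3) (6,5)

Row 1: attacked by (3,6)→{4,6}; (5,3)→{3}; (6,5)→{5}. Safe: 1, 2. Place at column 2.
Row 2: attacked by (1,2)→{1,2,3}; (3,6)→{5,6}; (5,3)→{3,6}; (6,5)→{1,5}. Safe: 4. Place at column 4.
Row 4: attacked by (1,2)→{2,5}; (2,4)→{2,4,6}; (3,6)→{5,6}; (5,3)→{2,3,4}; (6,5)→{3,5}. Safe: 1. Place at column 1.
Columns [2, 4, 6, 1, 3, 5], r−c [-1, -2, -3, 3, 2, 1], r+c [3, 6, 9, 5, 8, 11] are all distinct, so no two queens attack.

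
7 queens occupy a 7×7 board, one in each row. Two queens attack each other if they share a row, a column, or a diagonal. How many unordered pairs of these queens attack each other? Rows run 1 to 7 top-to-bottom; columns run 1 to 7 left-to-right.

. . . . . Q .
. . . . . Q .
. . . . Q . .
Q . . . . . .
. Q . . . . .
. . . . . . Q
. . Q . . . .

4

Same column: (1,6)–(2,6) (column 6).
Same diagonal: (1,6)–(5,2) (|1−5| = |6−2| = 4); (2,6)–(3,5) (|2−3| = |6−5| = 1); (4,1)–(5,2) (|4−5| = |1−2| = 1).
Total attacking pairs: 4.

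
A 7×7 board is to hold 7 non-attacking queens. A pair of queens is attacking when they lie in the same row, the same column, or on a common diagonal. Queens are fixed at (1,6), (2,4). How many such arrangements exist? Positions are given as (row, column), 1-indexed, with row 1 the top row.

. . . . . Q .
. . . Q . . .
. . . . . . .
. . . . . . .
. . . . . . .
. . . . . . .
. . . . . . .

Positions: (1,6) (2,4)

2

Branch on row 3: col 1 → 0; col 2 → 1; col 7 → 1.
Sum: 0 + 1 + 1 = 2.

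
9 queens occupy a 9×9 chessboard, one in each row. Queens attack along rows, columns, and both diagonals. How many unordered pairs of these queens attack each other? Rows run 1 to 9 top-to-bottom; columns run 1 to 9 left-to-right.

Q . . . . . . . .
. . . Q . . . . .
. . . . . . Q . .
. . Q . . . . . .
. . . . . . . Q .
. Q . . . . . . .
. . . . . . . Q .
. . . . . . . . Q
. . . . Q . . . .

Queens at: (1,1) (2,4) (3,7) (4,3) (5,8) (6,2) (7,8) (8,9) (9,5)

3

Same column: (5,8)–(7,8) (column 8).
Same diagonal: (6,2)–(9,5) (|6−9| = |2−5| = 3); (7,8)–(8,9) (|7−8| = |8−9| = 1).
Total attacking pairs: 3.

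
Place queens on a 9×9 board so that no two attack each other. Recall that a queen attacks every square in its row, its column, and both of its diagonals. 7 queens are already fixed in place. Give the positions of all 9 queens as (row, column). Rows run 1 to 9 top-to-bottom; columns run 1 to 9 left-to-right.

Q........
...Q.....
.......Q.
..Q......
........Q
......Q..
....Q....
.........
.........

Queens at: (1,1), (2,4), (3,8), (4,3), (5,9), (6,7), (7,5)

(1,1) (2,4) (3,8) (4,3) (5,9) (6,7) (7,5) (8,2) (9,6)

Row 8: attacked by (1,1)→{1,8}; (2,4)→{4}; (3,8)→{3,8}; (4,3)→{3,7}; (5,9)→{6,9}; (6,7)→{5,7,9}; (7,5)→{4,5,6}. Safe: 2. Place at column 2.
Row 9: attacked by (1,1)→{1,9}; (2,4)→{4}; (3,8)→{2,8}; (4,3)→{3,8}; (5,9)→{5,9}; (6,7)→{4,7}; (7,5)→{3,5,7}; (8,2)→{1,2,3}. Safe: 6. Place at column 6.
Columns [1, 4, 8, 3, 9, 7, 5, 2, 6], r−c [0, -2, -5, 1, -4, -1, 2, 6, 3], r+c [2, 6, 11, 7, 14, 13, 12, 10, 15] are all distinct, so no two queens attack.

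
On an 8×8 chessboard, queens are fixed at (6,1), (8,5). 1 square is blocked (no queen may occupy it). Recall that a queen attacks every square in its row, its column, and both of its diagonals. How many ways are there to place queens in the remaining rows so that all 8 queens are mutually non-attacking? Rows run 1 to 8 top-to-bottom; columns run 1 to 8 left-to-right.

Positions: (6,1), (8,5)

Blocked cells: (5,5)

4

Branch on row 1: col 2 → 1; col 3 → 1; col 4 → 1; col 7 → 1; col 8 → 0.
Sum: 1 + 1 + 1 + 1 + 0 = 4.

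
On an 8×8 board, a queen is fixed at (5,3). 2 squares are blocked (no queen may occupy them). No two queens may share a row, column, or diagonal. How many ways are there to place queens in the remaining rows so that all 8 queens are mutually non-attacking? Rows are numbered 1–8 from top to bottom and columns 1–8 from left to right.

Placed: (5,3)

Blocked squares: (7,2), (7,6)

5

Branch on row 1: col 1 → 0; col 2 → 2; col 4 → 0; col 5 → 2; col 6 → 1; col 8 → 0.
Sum: 0 + 2 + 0 + 2 + 1 + 0 = 5.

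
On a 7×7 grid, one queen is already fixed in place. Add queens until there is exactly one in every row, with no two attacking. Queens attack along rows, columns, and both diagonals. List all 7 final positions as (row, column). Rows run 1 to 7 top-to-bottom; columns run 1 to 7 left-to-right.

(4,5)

(1,3) (2,6) (3,2) (4,5) (5,1) (6,4) (7,7)

Row 1: attacked by (4,5)→{2,5}. Safe: 1, 3, 4, 6, 7. Place at column 3.
Row 2: attacked by (1,3)→{2,3,4}; (4,5)→{3,5,7}. Safe: 1, 6. Place at column 6.
Row 3: attacked by (1,3)→{1,3,5}; (2,6)→{5,6,7}; (4,5)→{4,5,6}. Safe: 2. Place at column 2.
Row 5: attacked by (1,3)→{3,7}; (2,6)→{3,6}; (3,2)→{2,4}; (4,5)→{4,5,6}. Safe: 1. Place at column 1.
Row 6: attacked by (1,3)→{3}; (2,6)→{2,6}; (3,2)→{2,5}; (4,5)→{3,5,7}; (5,1)→{1,2}. Safe: 4. Place at column 4.
Row 7: attacked by (1,3)→{3}; (2,6)→{1,6}; (3,2)→{2,6}; (4,5)→{2,5}; (5,1)→{1,3}; (6,4)→{3,4,5}. Safe: 7. Place at column 7.
Columns [3, 6, 2, 5, 1, 4, 7], r−c [-2, -4, 1, -1, 4, 2, 0], r+c [4, 8, 5, 9, 6, 10, 14] are all distinct, so no two queens attack.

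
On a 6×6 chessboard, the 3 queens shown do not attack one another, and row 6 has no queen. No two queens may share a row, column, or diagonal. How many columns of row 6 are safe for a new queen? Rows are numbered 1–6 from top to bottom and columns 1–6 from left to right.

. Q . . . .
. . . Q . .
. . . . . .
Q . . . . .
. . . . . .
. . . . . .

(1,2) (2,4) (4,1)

(1,2) attacks row 6 at column 2.
(2,4) attacks row 6 at column 4.
(4,1) attacks row 6 at column 1 and diagonals 3.
Attacked columns: {1, 2, 3, 4}. Safe: {5, 6}.

2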